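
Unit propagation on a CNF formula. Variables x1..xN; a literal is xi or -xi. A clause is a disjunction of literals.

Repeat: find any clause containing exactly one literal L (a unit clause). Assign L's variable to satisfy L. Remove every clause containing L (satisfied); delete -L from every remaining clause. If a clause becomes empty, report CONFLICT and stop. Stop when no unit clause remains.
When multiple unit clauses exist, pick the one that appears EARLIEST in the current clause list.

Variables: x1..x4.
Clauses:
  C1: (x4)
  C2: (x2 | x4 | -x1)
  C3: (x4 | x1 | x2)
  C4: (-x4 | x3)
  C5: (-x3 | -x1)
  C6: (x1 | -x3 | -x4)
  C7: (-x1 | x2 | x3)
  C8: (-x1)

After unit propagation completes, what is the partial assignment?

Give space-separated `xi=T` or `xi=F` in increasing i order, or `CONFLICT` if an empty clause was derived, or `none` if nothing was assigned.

Answer: CONFLICT

Derivation:
unit clause [4] forces x4=T; simplify:
  drop -4 from [-4, 3] -> [3]
  drop -4 from [1, -3, -4] -> [1, -3]
  satisfied 3 clause(s); 5 remain; assigned so far: [4]
unit clause [3] forces x3=T; simplify:
  drop -3 from [-3, -1] -> [-1]
  drop -3 from [1, -3] -> [1]
  satisfied 2 clause(s); 3 remain; assigned so far: [3, 4]
unit clause [-1] forces x1=F; simplify:
  drop 1 from [1] -> [] (empty!)
  satisfied 2 clause(s); 1 remain; assigned so far: [1, 3, 4]
CONFLICT (empty clause)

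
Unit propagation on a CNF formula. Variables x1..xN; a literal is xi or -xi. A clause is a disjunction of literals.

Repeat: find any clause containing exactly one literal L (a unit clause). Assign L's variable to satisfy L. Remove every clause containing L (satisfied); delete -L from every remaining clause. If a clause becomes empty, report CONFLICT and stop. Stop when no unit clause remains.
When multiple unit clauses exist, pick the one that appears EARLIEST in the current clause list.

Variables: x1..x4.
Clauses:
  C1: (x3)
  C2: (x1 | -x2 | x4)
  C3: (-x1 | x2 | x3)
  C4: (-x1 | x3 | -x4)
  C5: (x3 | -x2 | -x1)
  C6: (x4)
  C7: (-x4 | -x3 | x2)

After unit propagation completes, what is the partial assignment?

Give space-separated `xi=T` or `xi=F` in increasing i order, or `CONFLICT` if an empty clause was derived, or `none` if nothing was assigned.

unit clause [3] forces x3=T; simplify:
  drop -3 from [-4, -3, 2] -> [-4, 2]
  satisfied 4 clause(s); 3 remain; assigned so far: [3]
unit clause [4] forces x4=T; simplify:
  drop -4 from [-4, 2] -> [2]
  satisfied 2 clause(s); 1 remain; assigned so far: [3, 4]
unit clause [2] forces x2=T; simplify:
  satisfied 1 clause(s); 0 remain; assigned so far: [2, 3, 4]

Answer: x2=T x3=T x4=T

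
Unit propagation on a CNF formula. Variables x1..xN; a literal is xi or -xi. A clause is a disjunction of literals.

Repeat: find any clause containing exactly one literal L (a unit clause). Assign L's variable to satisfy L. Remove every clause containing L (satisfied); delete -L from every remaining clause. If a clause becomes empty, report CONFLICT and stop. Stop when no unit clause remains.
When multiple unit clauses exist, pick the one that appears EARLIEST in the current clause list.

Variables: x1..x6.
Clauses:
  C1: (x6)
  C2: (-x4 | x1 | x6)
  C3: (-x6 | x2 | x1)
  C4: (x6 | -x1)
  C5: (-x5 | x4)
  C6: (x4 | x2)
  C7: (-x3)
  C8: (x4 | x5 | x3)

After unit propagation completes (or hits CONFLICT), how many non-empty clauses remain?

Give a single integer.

Answer: 4

Derivation:
unit clause [6] forces x6=T; simplify:
  drop -6 from [-6, 2, 1] -> [2, 1]
  satisfied 3 clause(s); 5 remain; assigned so far: [6]
unit clause [-3] forces x3=F; simplify:
  drop 3 from [4, 5, 3] -> [4, 5]
  satisfied 1 clause(s); 4 remain; assigned so far: [3, 6]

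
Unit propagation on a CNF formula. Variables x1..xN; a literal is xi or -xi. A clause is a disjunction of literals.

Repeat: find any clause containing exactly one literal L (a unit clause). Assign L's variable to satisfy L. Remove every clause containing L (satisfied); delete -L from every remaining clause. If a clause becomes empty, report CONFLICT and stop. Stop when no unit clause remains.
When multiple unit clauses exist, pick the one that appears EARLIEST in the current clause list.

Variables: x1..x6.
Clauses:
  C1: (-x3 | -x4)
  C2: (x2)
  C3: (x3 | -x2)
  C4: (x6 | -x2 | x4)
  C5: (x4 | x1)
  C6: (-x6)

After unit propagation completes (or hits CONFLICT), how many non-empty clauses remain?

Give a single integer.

unit clause [2] forces x2=T; simplify:
  drop -2 from [3, -2] -> [3]
  drop -2 from [6, -2, 4] -> [6, 4]
  satisfied 1 clause(s); 5 remain; assigned so far: [2]
unit clause [3] forces x3=T; simplify:
  drop -3 from [-3, -4] -> [-4]
  satisfied 1 clause(s); 4 remain; assigned so far: [2, 3]
unit clause [-4] forces x4=F; simplify:
  drop 4 from [6, 4] -> [6]
  drop 4 from [4, 1] -> [1]
  satisfied 1 clause(s); 3 remain; assigned so far: [2, 3, 4]
unit clause [6] forces x6=T; simplify:
  drop -6 from [-6] -> [] (empty!)
  satisfied 1 clause(s); 2 remain; assigned so far: [2, 3, 4, 6]
CONFLICT (empty clause)

Answer: 1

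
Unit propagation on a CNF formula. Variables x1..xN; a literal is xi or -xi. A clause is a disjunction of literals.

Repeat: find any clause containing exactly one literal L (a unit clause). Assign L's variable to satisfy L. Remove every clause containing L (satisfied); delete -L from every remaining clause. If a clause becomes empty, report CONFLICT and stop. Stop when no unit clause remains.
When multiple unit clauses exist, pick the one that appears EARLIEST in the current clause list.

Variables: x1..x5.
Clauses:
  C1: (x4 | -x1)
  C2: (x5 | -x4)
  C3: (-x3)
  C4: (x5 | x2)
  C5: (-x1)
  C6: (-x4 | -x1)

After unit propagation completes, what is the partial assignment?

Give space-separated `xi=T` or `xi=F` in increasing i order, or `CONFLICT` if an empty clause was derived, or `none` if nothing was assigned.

unit clause [-3] forces x3=F; simplify:
  satisfied 1 clause(s); 5 remain; assigned so far: [3]
unit clause [-1] forces x1=F; simplify:
  satisfied 3 clause(s); 2 remain; assigned so far: [1, 3]

Answer: x1=F x3=F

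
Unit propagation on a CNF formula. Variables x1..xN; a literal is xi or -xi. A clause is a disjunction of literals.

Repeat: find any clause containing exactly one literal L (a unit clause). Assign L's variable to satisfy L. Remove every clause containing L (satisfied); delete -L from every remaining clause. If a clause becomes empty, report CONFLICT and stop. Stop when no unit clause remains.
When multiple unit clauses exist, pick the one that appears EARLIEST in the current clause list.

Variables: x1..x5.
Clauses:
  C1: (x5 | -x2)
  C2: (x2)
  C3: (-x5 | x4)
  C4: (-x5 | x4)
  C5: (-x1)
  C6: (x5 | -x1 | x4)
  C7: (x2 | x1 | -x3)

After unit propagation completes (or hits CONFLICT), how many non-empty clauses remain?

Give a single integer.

Answer: 0

Derivation:
unit clause [2] forces x2=T; simplify:
  drop -2 from [5, -2] -> [5]
  satisfied 2 clause(s); 5 remain; assigned so far: [2]
unit clause [5] forces x5=T; simplify:
  drop -5 from [-5, 4] -> [4]
  drop -5 from [-5, 4] -> [4]
  satisfied 2 clause(s); 3 remain; assigned so far: [2, 5]
unit clause [4] forces x4=T; simplify:
  satisfied 2 clause(s); 1 remain; assigned so far: [2, 4, 5]
unit clause [-1] forces x1=F; simplify:
  satisfied 1 clause(s); 0 remain; assigned so far: [1, 2, 4, 5]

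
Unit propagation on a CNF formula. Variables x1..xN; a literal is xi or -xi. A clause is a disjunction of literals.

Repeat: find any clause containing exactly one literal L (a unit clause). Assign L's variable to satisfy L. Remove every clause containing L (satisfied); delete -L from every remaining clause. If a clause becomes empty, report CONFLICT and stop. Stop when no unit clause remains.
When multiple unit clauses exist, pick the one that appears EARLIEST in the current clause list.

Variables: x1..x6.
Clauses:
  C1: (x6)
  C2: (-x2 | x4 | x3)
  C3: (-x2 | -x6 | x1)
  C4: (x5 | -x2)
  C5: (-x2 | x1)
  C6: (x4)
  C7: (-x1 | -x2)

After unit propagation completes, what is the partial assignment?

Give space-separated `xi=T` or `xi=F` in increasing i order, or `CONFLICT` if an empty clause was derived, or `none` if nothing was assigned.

unit clause [6] forces x6=T; simplify:
  drop -6 from [-2, -6, 1] -> [-2, 1]
  satisfied 1 clause(s); 6 remain; assigned so far: [6]
unit clause [4] forces x4=T; simplify:
  satisfied 2 clause(s); 4 remain; assigned so far: [4, 6]

Answer: x4=T x6=T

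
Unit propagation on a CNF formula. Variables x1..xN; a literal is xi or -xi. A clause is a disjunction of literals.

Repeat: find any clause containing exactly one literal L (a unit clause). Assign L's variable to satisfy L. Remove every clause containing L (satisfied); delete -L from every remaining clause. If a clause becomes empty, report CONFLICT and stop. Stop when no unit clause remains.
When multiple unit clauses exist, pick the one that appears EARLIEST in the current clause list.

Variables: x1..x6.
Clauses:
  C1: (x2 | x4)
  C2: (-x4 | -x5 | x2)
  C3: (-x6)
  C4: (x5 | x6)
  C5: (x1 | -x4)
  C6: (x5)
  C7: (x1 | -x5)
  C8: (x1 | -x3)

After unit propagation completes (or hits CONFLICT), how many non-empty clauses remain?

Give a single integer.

unit clause [-6] forces x6=F; simplify:
  drop 6 from [5, 6] -> [5]
  satisfied 1 clause(s); 7 remain; assigned so far: [6]
unit clause [5] forces x5=T; simplify:
  drop -5 from [-4, -5, 2] -> [-4, 2]
  drop -5 from [1, -5] -> [1]
  satisfied 2 clause(s); 5 remain; assigned so far: [5, 6]
unit clause [1] forces x1=T; simplify:
  satisfied 3 clause(s); 2 remain; assigned so far: [1, 5, 6]

Answer: 2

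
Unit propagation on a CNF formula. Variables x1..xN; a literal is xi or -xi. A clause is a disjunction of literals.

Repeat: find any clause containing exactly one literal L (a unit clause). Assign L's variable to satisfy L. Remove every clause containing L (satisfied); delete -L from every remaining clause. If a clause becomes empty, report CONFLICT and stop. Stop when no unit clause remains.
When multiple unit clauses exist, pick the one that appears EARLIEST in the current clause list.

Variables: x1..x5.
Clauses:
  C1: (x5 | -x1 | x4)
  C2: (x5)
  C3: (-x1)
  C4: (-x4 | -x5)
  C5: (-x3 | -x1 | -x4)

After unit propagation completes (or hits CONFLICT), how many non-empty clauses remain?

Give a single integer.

unit clause [5] forces x5=T; simplify:
  drop -5 from [-4, -5] -> [-4]
  satisfied 2 clause(s); 3 remain; assigned so far: [5]
unit clause [-1] forces x1=F; simplify:
  satisfied 2 clause(s); 1 remain; assigned so far: [1, 5]
unit clause [-4] forces x4=F; simplify:
  satisfied 1 clause(s); 0 remain; assigned so far: [1, 4, 5]

Answer: 0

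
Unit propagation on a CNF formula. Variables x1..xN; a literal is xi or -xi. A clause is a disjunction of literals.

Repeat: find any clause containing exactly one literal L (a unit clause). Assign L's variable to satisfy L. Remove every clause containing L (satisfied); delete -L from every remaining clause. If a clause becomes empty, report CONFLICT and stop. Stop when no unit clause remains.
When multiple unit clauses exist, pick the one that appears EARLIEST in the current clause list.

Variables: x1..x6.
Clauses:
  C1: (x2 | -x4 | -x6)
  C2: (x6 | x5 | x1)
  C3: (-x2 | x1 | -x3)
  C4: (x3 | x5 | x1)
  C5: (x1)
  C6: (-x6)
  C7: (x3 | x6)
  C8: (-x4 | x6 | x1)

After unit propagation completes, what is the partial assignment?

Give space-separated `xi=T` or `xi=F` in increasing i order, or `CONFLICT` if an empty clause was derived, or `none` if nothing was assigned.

Answer: x1=T x3=T x6=F

Derivation:
unit clause [1] forces x1=T; simplify:
  satisfied 5 clause(s); 3 remain; assigned so far: [1]
unit clause [-6] forces x6=F; simplify:
  drop 6 from [3, 6] -> [3]
  satisfied 2 clause(s); 1 remain; assigned so far: [1, 6]
unit clause [3] forces x3=T; simplify:
  satisfied 1 clause(s); 0 remain; assigned so far: [1, 3, 6]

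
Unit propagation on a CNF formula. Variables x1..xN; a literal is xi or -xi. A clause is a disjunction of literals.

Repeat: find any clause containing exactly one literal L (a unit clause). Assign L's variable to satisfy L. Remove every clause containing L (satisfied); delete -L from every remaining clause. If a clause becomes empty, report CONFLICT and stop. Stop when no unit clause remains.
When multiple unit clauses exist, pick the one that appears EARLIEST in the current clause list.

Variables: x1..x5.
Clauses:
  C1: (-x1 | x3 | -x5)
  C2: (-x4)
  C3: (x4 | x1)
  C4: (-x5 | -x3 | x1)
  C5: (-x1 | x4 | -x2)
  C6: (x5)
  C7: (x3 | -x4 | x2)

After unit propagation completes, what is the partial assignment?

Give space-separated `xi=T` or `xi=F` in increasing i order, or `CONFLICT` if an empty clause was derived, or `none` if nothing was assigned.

unit clause [-4] forces x4=F; simplify:
  drop 4 from [4, 1] -> [1]
  drop 4 from [-1, 4, -2] -> [-1, -2]
  satisfied 2 clause(s); 5 remain; assigned so far: [4]
unit clause [1] forces x1=T; simplify:
  drop -1 from [-1, 3, -5] -> [3, -5]
  drop -1 from [-1, -2] -> [-2]
  satisfied 2 clause(s); 3 remain; assigned so far: [1, 4]
unit clause [-2] forces x2=F; simplify:
  satisfied 1 clause(s); 2 remain; assigned so far: [1, 2, 4]
unit clause [5] forces x5=T; simplify:
  drop -5 from [3, -5] -> [3]
  satisfied 1 clause(s); 1 remain; assigned so far: [1, 2, 4, 5]
unit clause [3] forces x3=T; simplify:
  satisfied 1 clause(s); 0 remain; assigned so far: [1, 2, 3, 4, 5]

Answer: x1=T x2=F x3=T x4=F x5=T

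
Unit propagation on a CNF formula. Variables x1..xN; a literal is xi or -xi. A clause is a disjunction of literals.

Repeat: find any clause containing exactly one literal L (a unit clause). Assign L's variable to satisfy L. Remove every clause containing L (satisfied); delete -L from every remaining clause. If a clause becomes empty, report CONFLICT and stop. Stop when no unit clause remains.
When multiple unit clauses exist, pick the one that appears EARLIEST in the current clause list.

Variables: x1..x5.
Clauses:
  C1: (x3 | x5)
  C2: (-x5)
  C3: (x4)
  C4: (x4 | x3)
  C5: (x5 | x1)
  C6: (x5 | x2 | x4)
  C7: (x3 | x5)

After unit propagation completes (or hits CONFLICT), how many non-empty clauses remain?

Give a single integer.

Answer: 0

Derivation:
unit clause [-5] forces x5=F; simplify:
  drop 5 from [3, 5] -> [3]
  drop 5 from [5, 1] -> [1]
  drop 5 from [5, 2, 4] -> [2, 4]
  drop 5 from [3, 5] -> [3]
  satisfied 1 clause(s); 6 remain; assigned so far: [5]
unit clause [3] forces x3=T; simplify:
  satisfied 3 clause(s); 3 remain; assigned so far: [3, 5]
unit clause [4] forces x4=T; simplify:
  satisfied 2 clause(s); 1 remain; assigned so far: [3, 4, 5]
unit clause [1] forces x1=T; simplify:
  satisfied 1 clause(s); 0 remain; assigned so far: [1, 3, 4, 5]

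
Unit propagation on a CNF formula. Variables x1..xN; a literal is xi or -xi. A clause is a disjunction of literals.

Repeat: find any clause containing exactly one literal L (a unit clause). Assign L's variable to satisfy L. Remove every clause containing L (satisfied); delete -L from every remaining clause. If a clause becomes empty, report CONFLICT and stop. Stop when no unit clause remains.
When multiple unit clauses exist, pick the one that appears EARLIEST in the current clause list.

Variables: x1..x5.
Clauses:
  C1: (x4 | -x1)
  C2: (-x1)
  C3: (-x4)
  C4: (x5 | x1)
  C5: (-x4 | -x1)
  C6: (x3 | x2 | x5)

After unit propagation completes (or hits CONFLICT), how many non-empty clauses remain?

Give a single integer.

unit clause [-1] forces x1=F; simplify:
  drop 1 from [5, 1] -> [5]
  satisfied 3 clause(s); 3 remain; assigned so far: [1]
unit clause [-4] forces x4=F; simplify:
  satisfied 1 clause(s); 2 remain; assigned so far: [1, 4]
unit clause [5] forces x5=T; simplify:
  satisfied 2 clause(s); 0 remain; assigned so far: [1, 4, 5]

Answer: 0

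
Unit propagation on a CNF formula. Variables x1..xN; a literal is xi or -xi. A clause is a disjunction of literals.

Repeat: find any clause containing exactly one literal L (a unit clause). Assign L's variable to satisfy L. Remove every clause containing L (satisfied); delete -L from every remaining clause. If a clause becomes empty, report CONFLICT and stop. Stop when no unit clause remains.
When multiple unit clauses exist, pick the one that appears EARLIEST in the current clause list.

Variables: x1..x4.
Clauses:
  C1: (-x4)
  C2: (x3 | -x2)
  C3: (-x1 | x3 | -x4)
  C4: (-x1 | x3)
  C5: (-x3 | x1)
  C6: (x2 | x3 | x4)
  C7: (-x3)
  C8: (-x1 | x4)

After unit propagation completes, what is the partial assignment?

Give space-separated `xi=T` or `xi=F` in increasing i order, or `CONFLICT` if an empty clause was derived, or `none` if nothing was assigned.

unit clause [-4] forces x4=F; simplify:
  drop 4 from [2, 3, 4] -> [2, 3]
  drop 4 from [-1, 4] -> [-1]
  satisfied 2 clause(s); 6 remain; assigned so far: [4]
unit clause [-3] forces x3=F; simplify:
  drop 3 from [3, -2] -> [-2]
  drop 3 from [-1, 3] -> [-1]
  drop 3 from [2, 3] -> [2]
  satisfied 2 clause(s); 4 remain; assigned so far: [3, 4]
unit clause [-2] forces x2=F; simplify:
  drop 2 from [2] -> [] (empty!)
  satisfied 1 clause(s); 3 remain; assigned so far: [2, 3, 4]
CONFLICT (empty clause)

Answer: CONFLICT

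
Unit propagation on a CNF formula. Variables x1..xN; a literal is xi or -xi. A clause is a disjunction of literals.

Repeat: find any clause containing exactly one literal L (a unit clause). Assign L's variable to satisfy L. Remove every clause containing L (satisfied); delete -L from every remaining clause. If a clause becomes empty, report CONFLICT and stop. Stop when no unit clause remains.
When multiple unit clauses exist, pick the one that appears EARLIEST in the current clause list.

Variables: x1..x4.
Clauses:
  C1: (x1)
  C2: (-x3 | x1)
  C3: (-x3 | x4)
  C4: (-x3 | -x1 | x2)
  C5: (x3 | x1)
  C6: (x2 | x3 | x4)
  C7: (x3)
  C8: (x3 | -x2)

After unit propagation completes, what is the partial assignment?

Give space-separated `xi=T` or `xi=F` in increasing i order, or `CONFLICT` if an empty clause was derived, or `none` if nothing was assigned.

Answer: x1=T x2=T x3=T x4=T

Derivation:
unit clause [1] forces x1=T; simplify:
  drop -1 from [-3, -1, 2] -> [-3, 2]
  satisfied 3 clause(s); 5 remain; assigned so far: [1]
unit clause [3] forces x3=T; simplify:
  drop -3 from [-3, 4] -> [4]
  drop -3 from [-3, 2] -> [2]
  satisfied 3 clause(s); 2 remain; assigned so far: [1, 3]
unit clause [4] forces x4=T; simplify:
  satisfied 1 clause(s); 1 remain; assigned so far: [1, 3, 4]
unit clause [2] forces x2=T; simplify:
  satisfied 1 clause(s); 0 remain; assigned so far: [1, 2, 3, 4]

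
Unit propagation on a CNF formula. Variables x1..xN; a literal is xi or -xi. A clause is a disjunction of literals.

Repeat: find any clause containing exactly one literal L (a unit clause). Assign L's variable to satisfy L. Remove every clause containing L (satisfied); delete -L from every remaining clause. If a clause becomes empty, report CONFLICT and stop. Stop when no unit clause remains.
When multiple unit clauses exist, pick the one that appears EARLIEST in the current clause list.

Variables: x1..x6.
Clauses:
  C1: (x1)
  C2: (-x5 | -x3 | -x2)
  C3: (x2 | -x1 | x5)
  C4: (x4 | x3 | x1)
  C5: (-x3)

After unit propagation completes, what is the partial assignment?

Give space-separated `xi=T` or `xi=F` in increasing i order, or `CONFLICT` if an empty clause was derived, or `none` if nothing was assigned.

Answer: x1=T x3=F

Derivation:
unit clause [1] forces x1=T; simplify:
  drop -1 from [2, -1, 5] -> [2, 5]
  satisfied 2 clause(s); 3 remain; assigned so far: [1]
unit clause [-3] forces x3=F; simplify:
  satisfied 2 clause(s); 1 remain; assigned so far: [1, 3]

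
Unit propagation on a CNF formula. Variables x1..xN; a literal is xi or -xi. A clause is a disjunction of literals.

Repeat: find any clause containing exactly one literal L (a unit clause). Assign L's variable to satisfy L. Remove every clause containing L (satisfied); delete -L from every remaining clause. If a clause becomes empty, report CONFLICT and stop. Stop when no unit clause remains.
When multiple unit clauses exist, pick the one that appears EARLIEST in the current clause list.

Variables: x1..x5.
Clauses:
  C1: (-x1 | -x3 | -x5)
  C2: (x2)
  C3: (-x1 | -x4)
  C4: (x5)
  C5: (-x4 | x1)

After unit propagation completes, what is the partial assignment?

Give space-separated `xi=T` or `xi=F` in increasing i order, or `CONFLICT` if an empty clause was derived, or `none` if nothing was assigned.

Answer: x2=T x5=T

Derivation:
unit clause [2] forces x2=T; simplify:
  satisfied 1 clause(s); 4 remain; assigned so far: [2]
unit clause [5] forces x5=T; simplify:
  drop -5 from [-1, -3, -5] -> [-1, -3]
  satisfied 1 clause(s); 3 remain; assigned so far: [2, 5]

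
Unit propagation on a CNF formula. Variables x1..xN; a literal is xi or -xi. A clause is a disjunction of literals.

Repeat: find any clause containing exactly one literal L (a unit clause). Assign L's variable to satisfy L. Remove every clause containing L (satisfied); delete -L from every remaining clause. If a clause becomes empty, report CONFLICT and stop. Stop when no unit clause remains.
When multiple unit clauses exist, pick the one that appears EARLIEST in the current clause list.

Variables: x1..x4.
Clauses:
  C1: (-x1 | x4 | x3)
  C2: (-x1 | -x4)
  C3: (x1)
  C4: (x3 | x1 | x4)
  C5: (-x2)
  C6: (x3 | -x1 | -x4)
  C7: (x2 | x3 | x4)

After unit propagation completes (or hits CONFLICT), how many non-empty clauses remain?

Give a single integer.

unit clause [1] forces x1=T; simplify:
  drop -1 from [-1, 4, 3] -> [4, 3]
  drop -1 from [-1, -4] -> [-4]
  drop -1 from [3, -1, -4] -> [3, -4]
  satisfied 2 clause(s); 5 remain; assigned so far: [1]
unit clause [-4] forces x4=F; simplify:
  drop 4 from [4, 3] -> [3]
  drop 4 from [2, 3, 4] -> [2, 3]
  satisfied 2 clause(s); 3 remain; assigned so far: [1, 4]
unit clause [3] forces x3=T; simplify:
  satisfied 2 clause(s); 1 remain; assigned so far: [1, 3, 4]
unit clause [-2] forces x2=F; simplify:
  satisfied 1 clause(s); 0 remain; assigned so far: [1, 2, 3, 4]

Answer: 0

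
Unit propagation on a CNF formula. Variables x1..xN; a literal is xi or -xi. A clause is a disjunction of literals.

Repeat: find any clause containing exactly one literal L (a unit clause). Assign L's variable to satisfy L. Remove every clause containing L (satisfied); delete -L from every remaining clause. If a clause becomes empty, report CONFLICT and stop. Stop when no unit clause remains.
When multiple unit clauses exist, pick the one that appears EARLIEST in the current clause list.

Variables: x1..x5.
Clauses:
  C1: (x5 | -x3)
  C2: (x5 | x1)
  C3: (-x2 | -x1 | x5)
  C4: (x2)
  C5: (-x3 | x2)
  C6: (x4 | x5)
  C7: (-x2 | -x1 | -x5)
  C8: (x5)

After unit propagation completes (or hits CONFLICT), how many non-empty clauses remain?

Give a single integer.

unit clause [2] forces x2=T; simplify:
  drop -2 from [-2, -1, 5] -> [-1, 5]
  drop -2 from [-2, -1, -5] -> [-1, -5]
  satisfied 2 clause(s); 6 remain; assigned so far: [2]
unit clause [5] forces x5=T; simplify:
  drop -5 from [-1, -5] -> [-1]
  satisfied 5 clause(s); 1 remain; assigned so far: [2, 5]
unit clause [-1] forces x1=F; simplify:
  satisfied 1 clause(s); 0 remain; assigned so far: [1, 2, 5]

Answer: 0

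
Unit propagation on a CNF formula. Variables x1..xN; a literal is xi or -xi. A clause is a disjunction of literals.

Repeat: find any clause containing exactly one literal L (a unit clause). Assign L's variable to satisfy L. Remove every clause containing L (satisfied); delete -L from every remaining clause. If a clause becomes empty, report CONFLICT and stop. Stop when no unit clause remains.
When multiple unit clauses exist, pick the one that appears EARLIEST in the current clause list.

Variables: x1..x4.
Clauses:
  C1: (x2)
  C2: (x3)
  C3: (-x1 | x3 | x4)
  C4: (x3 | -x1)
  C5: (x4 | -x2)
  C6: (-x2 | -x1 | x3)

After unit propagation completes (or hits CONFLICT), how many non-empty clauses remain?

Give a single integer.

Answer: 0

Derivation:
unit clause [2] forces x2=T; simplify:
  drop -2 from [4, -2] -> [4]
  drop -2 from [-2, -1, 3] -> [-1, 3]
  satisfied 1 clause(s); 5 remain; assigned so far: [2]
unit clause [3] forces x3=T; simplify:
  satisfied 4 clause(s); 1 remain; assigned so far: [2, 3]
unit clause [4] forces x4=T; simplify:
  satisfied 1 clause(s); 0 remain; assigned so far: [2, 3, 4]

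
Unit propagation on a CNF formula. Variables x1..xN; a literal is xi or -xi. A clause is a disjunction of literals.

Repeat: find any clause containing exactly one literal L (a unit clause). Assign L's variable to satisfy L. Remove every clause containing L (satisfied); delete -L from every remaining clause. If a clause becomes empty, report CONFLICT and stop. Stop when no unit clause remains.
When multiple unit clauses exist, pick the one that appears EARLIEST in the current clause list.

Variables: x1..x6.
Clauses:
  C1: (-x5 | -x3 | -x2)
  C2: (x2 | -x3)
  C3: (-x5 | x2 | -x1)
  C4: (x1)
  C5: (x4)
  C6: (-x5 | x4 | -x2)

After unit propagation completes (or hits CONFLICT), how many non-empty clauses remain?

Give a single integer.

unit clause [1] forces x1=T; simplify:
  drop -1 from [-5, 2, -1] -> [-5, 2]
  satisfied 1 clause(s); 5 remain; assigned so far: [1]
unit clause [4] forces x4=T; simplify:
  satisfied 2 clause(s); 3 remain; assigned so far: [1, 4]

Answer: 3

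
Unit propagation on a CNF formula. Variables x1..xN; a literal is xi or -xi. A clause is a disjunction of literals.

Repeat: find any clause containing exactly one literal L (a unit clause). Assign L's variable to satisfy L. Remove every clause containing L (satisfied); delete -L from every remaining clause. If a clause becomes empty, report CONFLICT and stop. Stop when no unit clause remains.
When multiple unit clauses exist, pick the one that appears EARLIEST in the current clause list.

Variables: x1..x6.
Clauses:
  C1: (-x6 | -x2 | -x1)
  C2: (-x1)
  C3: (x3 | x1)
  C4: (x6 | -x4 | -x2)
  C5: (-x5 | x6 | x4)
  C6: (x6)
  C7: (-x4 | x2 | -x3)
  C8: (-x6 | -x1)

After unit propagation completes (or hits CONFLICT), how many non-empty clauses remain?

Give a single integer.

Answer: 1

Derivation:
unit clause [-1] forces x1=F; simplify:
  drop 1 from [3, 1] -> [3]
  satisfied 3 clause(s); 5 remain; assigned so far: [1]
unit clause [3] forces x3=T; simplify:
  drop -3 from [-4, 2, -3] -> [-4, 2]
  satisfied 1 clause(s); 4 remain; assigned so far: [1, 3]
unit clause [6] forces x6=T; simplify:
  satisfied 3 clause(s); 1 remain; assigned so far: [1, 3, 6]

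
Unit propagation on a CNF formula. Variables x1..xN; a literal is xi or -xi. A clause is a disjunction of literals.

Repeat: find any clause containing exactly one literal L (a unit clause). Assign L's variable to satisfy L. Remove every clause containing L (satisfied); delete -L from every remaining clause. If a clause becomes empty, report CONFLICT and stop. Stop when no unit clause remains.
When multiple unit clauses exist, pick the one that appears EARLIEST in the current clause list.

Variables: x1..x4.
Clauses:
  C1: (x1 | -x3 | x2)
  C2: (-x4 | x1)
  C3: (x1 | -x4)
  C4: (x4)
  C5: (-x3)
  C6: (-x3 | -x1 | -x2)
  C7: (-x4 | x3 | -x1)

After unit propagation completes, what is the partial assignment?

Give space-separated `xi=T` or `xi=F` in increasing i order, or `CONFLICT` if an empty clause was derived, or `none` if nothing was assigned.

Answer: CONFLICT

Derivation:
unit clause [4] forces x4=T; simplify:
  drop -4 from [-4, 1] -> [1]
  drop -4 from [1, -4] -> [1]
  drop -4 from [-4, 3, -1] -> [3, -1]
  satisfied 1 clause(s); 6 remain; assigned so far: [4]
unit clause [1] forces x1=T; simplify:
  drop -1 from [-3, -1, -2] -> [-3, -2]
  drop -1 from [3, -1] -> [3]
  satisfied 3 clause(s); 3 remain; assigned so far: [1, 4]
unit clause [-3] forces x3=F; simplify:
  drop 3 from [3] -> [] (empty!)
  satisfied 2 clause(s); 1 remain; assigned so far: [1, 3, 4]
CONFLICT (empty clause)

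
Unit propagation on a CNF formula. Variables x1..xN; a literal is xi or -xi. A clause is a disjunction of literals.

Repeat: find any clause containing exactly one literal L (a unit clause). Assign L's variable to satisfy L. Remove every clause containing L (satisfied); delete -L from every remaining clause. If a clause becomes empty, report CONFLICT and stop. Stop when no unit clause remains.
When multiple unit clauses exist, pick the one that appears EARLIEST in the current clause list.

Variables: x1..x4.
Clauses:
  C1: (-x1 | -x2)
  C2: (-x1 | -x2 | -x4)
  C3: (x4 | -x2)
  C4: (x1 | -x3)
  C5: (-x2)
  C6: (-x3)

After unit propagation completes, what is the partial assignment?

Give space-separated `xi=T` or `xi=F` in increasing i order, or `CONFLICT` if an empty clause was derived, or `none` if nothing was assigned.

Answer: x2=F x3=F

Derivation:
unit clause [-2] forces x2=F; simplify:
  satisfied 4 clause(s); 2 remain; assigned so far: [2]
unit clause [-3] forces x3=F; simplify:
  satisfied 2 clause(s); 0 remain; assigned so far: [2, 3]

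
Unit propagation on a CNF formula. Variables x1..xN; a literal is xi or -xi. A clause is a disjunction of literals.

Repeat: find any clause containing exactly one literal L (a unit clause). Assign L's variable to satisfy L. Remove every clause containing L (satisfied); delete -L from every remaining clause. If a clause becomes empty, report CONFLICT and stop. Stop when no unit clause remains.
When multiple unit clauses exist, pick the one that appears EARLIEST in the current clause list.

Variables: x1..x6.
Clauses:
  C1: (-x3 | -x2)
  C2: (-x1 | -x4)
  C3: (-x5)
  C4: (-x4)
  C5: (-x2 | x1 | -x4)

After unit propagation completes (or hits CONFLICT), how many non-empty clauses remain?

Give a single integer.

unit clause [-5] forces x5=F; simplify:
  satisfied 1 clause(s); 4 remain; assigned so far: [5]
unit clause [-4] forces x4=F; simplify:
  satisfied 3 clause(s); 1 remain; assigned so far: [4, 5]

Answer: 1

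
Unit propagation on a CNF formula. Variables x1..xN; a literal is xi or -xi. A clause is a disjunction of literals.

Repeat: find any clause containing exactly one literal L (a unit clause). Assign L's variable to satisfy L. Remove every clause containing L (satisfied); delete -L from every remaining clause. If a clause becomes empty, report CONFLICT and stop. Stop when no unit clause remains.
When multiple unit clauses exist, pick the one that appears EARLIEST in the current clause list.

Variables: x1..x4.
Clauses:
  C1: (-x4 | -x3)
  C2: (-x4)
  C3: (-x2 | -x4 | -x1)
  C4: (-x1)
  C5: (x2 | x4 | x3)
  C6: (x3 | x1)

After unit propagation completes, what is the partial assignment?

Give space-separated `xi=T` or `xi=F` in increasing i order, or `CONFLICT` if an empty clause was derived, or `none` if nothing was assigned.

unit clause [-4] forces x4=F; simplify:
  drop 4 from [2, 4, 3] -> [2, 3]
  satisfied 3 clause(s); 3 remain; assigned so far: [4]
unit clause [-1] forces x1=F; simplify:
  drop 1 from [3, 1] -> [3]
  satisfied 1 clause(s); 2 remain; assigned so far: [1, 4]
unit clause [3] forces x3=T; simplify:
  satisfied 2 clause(s); 0 remain; assigned so far: [1, 3, 4]

Answer: x1=F x3=T x4=F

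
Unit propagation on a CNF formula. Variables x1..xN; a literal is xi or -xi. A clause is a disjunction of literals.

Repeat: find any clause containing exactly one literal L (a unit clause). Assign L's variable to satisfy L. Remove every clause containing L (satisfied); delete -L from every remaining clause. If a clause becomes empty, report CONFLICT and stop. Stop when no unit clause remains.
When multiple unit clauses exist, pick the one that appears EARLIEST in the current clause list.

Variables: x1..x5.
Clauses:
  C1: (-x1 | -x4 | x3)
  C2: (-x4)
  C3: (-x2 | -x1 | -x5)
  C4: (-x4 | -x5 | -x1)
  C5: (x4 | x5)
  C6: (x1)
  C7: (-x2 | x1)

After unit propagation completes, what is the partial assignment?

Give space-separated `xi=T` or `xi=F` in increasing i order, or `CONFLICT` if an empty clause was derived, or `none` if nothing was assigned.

unit clause [-4] forces x4=F; simplify:
  drop 4 from [4, 5] -> [5]
  satisfied 3 clause(s); 4 remain; assigned so far: [4]
unit clause [5] forces x5=T; simplify:
  drop -5 from [-2, -1, -5] -> [-2, -1]
  satisfied 1 clause(s); 3 remain; assigned so far: [4, 5]
unit clause [1] forces x1=T; simplify:
  drop -1 from [-2, -1] -> [-2]
  satisfied 2 clause(s); 1 remain; assigned so far: [1, 4, 5]
unit clause [-2] forces x2=F; simplify:
  satisfied 1 clause(s); 0 remain; assigned so far: [1, 2, 4, 5]

Answer: x1=T x2=F x4=F x5=T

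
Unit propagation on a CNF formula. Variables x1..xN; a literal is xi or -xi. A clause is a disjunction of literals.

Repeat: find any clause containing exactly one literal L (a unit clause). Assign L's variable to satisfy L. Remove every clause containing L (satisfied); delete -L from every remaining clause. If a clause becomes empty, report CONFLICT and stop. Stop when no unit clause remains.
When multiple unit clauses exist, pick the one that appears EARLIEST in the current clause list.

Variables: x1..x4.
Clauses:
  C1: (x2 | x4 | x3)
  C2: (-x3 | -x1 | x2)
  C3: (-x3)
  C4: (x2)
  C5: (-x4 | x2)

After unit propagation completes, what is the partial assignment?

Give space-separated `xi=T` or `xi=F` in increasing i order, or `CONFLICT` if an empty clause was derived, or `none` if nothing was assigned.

unit clause [-3] forces x3=F; simplify:
  drop 3 from [2, 4, 3] -> [2, 4]
  satisfied 2 clause(s); 3 remain; assigned so far: [3]
unit clause [2] forces x2=T; simplify:
  satisfied 3 clause(s); 0 remain; assigned so far: [2, 3]

Answer: x2=T x3=F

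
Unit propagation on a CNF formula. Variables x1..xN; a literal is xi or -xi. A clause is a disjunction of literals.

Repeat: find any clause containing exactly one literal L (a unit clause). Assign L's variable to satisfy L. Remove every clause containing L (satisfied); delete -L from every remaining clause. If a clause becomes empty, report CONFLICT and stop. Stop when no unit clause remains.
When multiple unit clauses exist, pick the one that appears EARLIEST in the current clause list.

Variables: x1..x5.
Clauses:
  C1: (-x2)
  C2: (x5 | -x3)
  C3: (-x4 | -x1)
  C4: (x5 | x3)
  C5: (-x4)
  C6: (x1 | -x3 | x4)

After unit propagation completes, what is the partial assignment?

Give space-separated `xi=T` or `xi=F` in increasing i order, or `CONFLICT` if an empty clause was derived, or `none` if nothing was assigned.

unit clause [-2] forces x2=F; simplify:
  satisfied 1 clause(s); 5 remain; assigned so far: [2]
unit clause [-4] forces x4=F; simplify:
  drop 4 from [1, -3, 4] -> [1, -3]
  satisfied 2 clause(s); 3 remain; assigned so far: [2, 4]

Answer: x2=F x4=F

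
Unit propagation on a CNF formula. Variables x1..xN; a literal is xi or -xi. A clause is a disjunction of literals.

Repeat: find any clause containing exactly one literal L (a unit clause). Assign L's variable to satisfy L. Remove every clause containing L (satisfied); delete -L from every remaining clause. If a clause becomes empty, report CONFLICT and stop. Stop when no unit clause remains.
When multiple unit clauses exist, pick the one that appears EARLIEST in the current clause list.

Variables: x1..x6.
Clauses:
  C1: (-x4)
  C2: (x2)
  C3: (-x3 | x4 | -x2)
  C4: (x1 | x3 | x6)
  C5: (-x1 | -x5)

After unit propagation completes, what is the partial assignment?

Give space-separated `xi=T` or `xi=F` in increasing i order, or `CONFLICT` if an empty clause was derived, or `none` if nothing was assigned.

unit clause [-4] forces x4=F; simplify:
  drop 4 from [-3, 4, -2] -> [-3, -2]
  satisfied 1 clause(s); 4 remain; assigned so far: [4]
unit clause [2] forces x2=T; simplify:
  drop -2 from [-3, -2] -> [-3]
  satisfied 1 clause(s); 3 remain; assigned so far: [2, 4]
unit clause [-3] forces x3=F; simplify:
  drop 3 from [1, 3, 6] -> [1, 6]
  satisfied 1 clause(s); 2 remain; assigned so far: [2, 3, 4]

Answer: x2=T x3=F x4=F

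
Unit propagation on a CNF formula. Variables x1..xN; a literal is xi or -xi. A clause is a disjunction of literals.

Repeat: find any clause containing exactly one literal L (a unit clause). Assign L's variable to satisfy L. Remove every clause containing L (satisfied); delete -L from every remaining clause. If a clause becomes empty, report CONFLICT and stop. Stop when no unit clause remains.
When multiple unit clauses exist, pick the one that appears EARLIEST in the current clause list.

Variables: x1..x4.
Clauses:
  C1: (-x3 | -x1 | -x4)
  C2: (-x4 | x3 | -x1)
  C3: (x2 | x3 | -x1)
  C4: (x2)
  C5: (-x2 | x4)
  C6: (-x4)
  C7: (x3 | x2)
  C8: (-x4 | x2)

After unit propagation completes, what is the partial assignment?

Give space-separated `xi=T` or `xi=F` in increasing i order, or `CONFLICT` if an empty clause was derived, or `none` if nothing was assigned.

Answer: CONFLICT

Derivation:
unit clause [2] forces x2=T; simplify:
  drop -2 from [-2, 4] -> [4]
  satisfied 4 clause(s); 4 remain; assigned so far: [2]
unit clause [4] forces x4=T; simplify:
  drop -4 from [-3, -1, -4] -> [-3, -1]
  drop -4 from [-4, 3, -1] -> [3, -1]
  drop -4 from [-4] -> [] (empty!)
  satisfied 1 clause(s); 3 remain; assigned so far: [2, 4]
CONFLICT (empty clause)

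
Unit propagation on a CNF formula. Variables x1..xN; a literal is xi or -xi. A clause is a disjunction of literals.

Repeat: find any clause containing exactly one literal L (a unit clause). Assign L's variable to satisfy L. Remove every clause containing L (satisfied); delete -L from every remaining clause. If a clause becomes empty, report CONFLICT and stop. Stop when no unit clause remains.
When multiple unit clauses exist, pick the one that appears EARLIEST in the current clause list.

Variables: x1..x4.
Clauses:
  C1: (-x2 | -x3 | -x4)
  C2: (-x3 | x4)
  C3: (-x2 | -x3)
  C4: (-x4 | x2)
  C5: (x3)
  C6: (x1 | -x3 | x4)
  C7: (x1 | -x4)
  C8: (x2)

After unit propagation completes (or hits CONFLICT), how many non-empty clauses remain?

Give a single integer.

Answer: 1

Derivation:
unit clause [3] forces x3=T; simplify:
  drop -3 from [-2, -3, -4] -> [-2, -4]
  drop -3 from [-3, 4] -> [4]
  drop -3 from [-2, -3] -> [-2]
  drop -3 from [1, -3, 4] -> [1, 4]
  satisfied 1 clause(s); 7 remain; assigned so far: [3]
unit clause [4] forces x4=T; simplify:
  drop -4 from [-2, -4] -> [-2]
  drop -4 from [-4, 2] -> [2]
  drop -4 from [1, -4] -> [1]
  satisfied 2 clause(s); 5 remain; assigned so far: [3, 4]
unit clause [-2] forces x2=F; simplify:
  drop 2 from [2] -> [] (empty!)
  drop 2 from [2] -> [] (empty!)
  satisfied 2 clause(s); 3 remain; assigned so far: [2, 3, 4]
CONFLICT (empty clause)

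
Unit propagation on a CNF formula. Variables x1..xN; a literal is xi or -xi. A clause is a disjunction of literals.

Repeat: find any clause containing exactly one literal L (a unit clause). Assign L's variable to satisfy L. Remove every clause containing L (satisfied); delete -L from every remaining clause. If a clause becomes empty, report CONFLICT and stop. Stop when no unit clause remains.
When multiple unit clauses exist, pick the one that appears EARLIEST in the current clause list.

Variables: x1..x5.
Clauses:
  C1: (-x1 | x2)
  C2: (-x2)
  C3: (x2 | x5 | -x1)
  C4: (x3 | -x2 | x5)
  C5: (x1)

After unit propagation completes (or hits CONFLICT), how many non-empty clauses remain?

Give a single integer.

Answer: 0

Derivation:
unit clause [-2] forces x2=F; simplify:
  drop 2 from [-1, 2] -> [-1]
  drop 2 from [2, 5, -1] -> [5, -1]
  satisfied 2 clause(s); 3 remain; assigned so far: [2]
unit clause [-1] forces x1=F; simplify:
  drop 1 from [1] -> [] (empty!)
  satisfied 2 clause(s); 1 remain; assigned so far: [1, 2]
CONFLICT (empty clause)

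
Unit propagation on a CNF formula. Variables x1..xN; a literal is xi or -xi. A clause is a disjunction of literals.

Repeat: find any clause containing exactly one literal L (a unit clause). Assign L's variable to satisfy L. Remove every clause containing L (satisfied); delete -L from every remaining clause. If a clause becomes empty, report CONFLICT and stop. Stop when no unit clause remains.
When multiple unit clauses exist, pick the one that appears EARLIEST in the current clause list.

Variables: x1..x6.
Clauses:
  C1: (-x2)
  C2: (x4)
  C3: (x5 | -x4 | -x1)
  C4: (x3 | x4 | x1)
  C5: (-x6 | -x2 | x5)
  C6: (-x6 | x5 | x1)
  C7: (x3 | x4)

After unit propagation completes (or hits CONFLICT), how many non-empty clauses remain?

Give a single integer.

unit clause [-2] forces x2=F; simplify:
  satisfied 2 clause(s); 5 remain; assigned so far: [2]
unit clause [4] forces x4=T; simplify:
  drop -4 from [5, -4, -1] -> [5, -1]
  satisfied 3 clause(s); 2 remain; assigned so far: [2, 4]

Answer: 2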